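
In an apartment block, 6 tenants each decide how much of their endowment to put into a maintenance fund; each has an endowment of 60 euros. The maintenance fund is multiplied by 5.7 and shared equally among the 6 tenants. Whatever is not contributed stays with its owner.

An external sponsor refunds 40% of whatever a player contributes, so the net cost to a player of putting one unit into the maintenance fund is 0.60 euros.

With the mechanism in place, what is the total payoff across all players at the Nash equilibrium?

2196.00 euros

With the mechanism, a contributed unit returns (5.7/6) / 0.60 = 1.5833 per unit of net cost to the contributor — now above 1 — so contributing fully is weakly dominant for every player.
So the Nash equilibrium is full contribution by all 6; the group earns 6 × (60 × 0.40 + 5.7 × 60) = 2196.00.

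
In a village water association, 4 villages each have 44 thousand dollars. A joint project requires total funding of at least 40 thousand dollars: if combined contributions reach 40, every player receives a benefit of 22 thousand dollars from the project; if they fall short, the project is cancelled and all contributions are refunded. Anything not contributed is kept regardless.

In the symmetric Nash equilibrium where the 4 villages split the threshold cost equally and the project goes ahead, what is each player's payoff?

56 thousand dollars

Equal share of the threshold: 40/4 = 10.
At this profile no one gains by cutting their contribution: any cut drops the total below 40, the project is cancelled, contributions are refunded, and the deviator ends with 44, which is less than 44 − 10 + 22 = 56. Contributing more than 10 just wastes the excess. So contributing exactly 10 is a best response.
Each player's payoff: 44 − 10 + 22 = 56.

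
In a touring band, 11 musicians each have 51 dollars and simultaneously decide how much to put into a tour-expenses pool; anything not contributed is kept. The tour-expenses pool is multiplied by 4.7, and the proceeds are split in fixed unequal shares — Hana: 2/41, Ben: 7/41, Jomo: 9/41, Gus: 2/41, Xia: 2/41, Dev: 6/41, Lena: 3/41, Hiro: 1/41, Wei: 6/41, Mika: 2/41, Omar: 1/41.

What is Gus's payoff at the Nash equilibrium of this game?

62.69 dollars

Each unit j contributes comes back to j as 4.7 × (j's share), so j prefers to contribute only if that share exceeds 1/4.7 = 0.2128; otherwise keeping the unit dominates.
The only share above 0.2128 is Jomo's 9/41, contributing 51; the remaining 10 contribute 0. Total contributed: 51.
Gus keeps 51 and receives 4.7 × 51 × 2/41 = 11.69 from the tour-expenses pool, for a payoff of 62.69.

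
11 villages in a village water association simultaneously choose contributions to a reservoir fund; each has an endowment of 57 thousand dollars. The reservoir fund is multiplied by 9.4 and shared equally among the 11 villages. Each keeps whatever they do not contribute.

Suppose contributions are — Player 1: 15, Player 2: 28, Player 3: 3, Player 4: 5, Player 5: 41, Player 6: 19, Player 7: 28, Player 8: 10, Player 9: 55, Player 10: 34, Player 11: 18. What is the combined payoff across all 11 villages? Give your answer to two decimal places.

2777.40 thousand dollars

Total contributed: 15 + 28 + 3 + 5 + 41 + 19 + 28 + 10 + 55 + 34 + 18 = 256; total kept: 11 × 57 − 256 = 371.
The reservoir fund pays out 9.4 × 256 = 2406.40 in aggregate.
Group total = 371 + 2406.40 = 2777.40.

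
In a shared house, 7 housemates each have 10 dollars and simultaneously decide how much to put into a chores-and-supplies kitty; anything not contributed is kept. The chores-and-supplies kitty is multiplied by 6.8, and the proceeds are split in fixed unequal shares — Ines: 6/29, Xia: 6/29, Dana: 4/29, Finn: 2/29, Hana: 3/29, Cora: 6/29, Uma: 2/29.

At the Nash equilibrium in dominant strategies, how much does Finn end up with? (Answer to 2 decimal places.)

24.07 dollars

For player j, contributing a unit is worthwhile iff 6.8 × (j's share) ≥ 1, i.e. iff j's share is at least 0.1471.
Ines, Xia and Cora are above the threshold, contributing 10 each; the remaining 4 contribute 0. Total contributed: 30.
Finn keeps 10 and receives 6.8 × 30 × 2/29 = 14.07 from the chores-and-supplies kitty, for a payoff of 24.07.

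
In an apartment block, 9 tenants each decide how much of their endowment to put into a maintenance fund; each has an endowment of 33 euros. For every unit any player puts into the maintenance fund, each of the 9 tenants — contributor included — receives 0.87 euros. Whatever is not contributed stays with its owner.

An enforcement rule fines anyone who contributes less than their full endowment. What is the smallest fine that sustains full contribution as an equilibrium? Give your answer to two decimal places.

4.29 euros

Given the others contribute fully, the best deviation is to contribute 0 (any partial contribution still incurs the fine and gives up units whose private return 0.87 is below 1).
Deviating from 33 to 0 saves 33 euros but forfeits the deviator's share of the drop in the maintenance fund: 0.87 × 33 = 28.71.
So the deviation gain is 33 − 28.71 = 4.29, and the fine must be at least 4.29 euros to wipe it out.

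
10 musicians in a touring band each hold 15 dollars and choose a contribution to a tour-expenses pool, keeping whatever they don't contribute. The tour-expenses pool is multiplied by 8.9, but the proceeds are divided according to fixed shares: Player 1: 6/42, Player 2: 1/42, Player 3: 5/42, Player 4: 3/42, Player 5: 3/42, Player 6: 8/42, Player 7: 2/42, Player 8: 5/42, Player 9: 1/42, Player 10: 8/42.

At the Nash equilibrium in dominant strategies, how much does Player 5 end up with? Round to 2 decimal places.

Each unit j contributes comes back to j as 8.9 × (j's share), so j prefers to contribute only if that share exceeds 1/8.9 = 0.1124; otherwise keeping the unit dominates.
Player 1, Player 3, Player 6, Player 8 and Player 10 are above the threshold, contributing 15 each; the remaining 5 contribute 0. Total contributed: 75.
Player 5 keeps 15 and receives 8.9 × 75 × 3/42 = 47.68 from the tour-expenses pool, for a payoff of 62.68.

62.68 dollars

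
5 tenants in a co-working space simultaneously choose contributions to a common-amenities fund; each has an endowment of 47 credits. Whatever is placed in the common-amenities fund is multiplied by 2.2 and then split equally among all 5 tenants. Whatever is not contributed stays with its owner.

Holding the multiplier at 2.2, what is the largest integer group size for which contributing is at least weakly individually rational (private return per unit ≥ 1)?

Private return per unit is 2.2/(group size), which is ≥ 1 whenever the group size is ≤ 2.2.
The largest such integer is 2.

2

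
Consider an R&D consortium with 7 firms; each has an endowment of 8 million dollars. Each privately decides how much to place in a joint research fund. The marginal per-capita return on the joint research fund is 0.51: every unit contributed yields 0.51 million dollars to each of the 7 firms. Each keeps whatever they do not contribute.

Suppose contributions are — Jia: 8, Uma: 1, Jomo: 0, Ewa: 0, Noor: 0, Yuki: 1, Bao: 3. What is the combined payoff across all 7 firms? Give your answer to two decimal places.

Total contributed: 8 + 1 + 0 + 0 + 0 + 1 + 3 = 13; total kept: 7 × 8 − 13 = 43.
The joint research fund pays out 0.51 × 7 × 13 = 46.41 in aggregate.
Group total = 43 + 46.41 = 89.41.

89.41 million dollars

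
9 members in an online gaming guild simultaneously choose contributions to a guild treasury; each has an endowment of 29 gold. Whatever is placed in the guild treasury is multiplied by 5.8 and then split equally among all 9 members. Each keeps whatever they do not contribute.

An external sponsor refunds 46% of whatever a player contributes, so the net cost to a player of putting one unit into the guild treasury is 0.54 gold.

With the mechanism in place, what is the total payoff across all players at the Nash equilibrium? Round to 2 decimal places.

Under the mechanism each unit contributed yields (5.8/9) / 0.54 = 1.1934 back to its contributor per unit of net cost, which exceeds 1, making full contribution the dominant choice for everyone.
At the Nash equilibrium everyone contributes 29. Group total payoff = 9 × (29 × 0.46 + 5.8 × 29) = 1633.86.

1633.86 gold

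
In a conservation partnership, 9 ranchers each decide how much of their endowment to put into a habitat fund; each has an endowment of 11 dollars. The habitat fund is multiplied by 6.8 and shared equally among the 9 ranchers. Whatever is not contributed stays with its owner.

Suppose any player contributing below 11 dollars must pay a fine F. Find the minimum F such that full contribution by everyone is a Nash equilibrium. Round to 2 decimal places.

Given the others contribute fully, the best deviation is to contribute 0 (any partial contribution still incurs the fine and gives up units whose private return 0.7556 is below 1).
Deviating from 11 to 0 saves 11 dollars but forfeits the deviator's share of the drop in the habitat fund: 6.8/9 × 11 = 8.31.
So the deviation gain is 11 − 8.31 = 2.69, and the fine must be at least 2.69 dollars to wipe it out.

2.69 dollars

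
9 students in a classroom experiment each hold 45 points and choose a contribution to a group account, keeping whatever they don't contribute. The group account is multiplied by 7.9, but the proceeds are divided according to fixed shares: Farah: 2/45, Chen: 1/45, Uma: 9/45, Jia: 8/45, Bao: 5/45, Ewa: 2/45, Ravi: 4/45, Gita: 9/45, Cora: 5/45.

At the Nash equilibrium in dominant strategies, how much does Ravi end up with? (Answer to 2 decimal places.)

139.80 points

Each unit j contributes comes back to j as 7.9 × (j's share), so j prefers to contribute only if that share exceeds 1/7.9 = 0.1266; otherwise keeping the unit dominates.
Uma, Jia and Gita clear that bar, contributing 45 each; the remaining 6 contribute 0. Total contributed: 135.
Ravi keeps 45 and receives 7.9 × 135 × 4/45 = 94.80 from the group account, for a payoff of 139.80.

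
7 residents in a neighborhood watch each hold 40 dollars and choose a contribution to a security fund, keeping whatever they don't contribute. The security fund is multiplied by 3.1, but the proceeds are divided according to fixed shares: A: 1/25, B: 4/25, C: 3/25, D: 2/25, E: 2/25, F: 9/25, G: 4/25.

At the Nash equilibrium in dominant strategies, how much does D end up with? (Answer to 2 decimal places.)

49.92 dollars

Each unit j contributes comes back to j as 3.1 × (j's share), so j prefers to contribute only if that share exceeds 1/3.1 = 0.3226; otherwise keeping the unit dominates.
F alone (share 9/25) is above the threshold, contributing 40; the remaining 6 contribute 0. Total contributed: 40.
D keeps 40 and receives 3.1 × 40 × 2/25 = 9.92 from the security fund, for a payoff of 49.92.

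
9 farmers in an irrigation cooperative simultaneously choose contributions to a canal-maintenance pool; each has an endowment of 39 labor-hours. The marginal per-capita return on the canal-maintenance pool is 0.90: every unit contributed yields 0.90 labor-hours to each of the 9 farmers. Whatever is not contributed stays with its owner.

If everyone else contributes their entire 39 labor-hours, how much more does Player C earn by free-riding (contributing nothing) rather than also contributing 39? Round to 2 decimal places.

3.90 labor-hours

Switching from a contribution of 39 to 0 lets Player C keep an extra 39 labor-hours, but lowers the canal-maintenance pool by 39, which costs Player C their own share of that drop: 0.90 × 39 = 35.10.
Net gain = 39 − 35.10 = 3.90. The private return per contributed unit (0.90) is below 1, so free-riding is indeed the best response regardless of what the others do.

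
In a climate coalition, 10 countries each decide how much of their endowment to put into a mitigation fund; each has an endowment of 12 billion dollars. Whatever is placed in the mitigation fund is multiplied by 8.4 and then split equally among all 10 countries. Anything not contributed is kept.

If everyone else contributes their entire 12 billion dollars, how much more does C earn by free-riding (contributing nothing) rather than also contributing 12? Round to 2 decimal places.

Switching from a contribution of 12 to 0 lets C keep an extra 12 billion dollars, but lowers the mitigation fund by 12, which costs C their own share of that drop: 8.4/10 × 12 = 10.08.
Net gain = 12 − 10.08 = 1.92. The private return per contributed unit (0.8400) is below 1, so free-riding is indeed the best response regardless of what the others do.

1.92 billion dollars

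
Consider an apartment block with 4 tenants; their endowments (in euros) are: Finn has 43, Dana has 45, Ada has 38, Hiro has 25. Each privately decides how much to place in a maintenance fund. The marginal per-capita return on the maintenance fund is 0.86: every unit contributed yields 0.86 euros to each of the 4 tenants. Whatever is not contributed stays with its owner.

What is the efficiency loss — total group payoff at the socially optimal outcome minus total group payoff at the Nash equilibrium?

The private return per contributed unit is 0.86 < 1 for everyone, so the Nash equilibrium is zero contribution and the group total is Σ E_j = 43 + 45 + 38 + 25 = 151.
Each contributed unit returns 3.440 to the group, so the social optimum is full contribution by everyone: group total = 3.440 × 151 = 519.44.
Efficiency loss = (3.440 − 1) × 151 = 368.44.

368.44 euros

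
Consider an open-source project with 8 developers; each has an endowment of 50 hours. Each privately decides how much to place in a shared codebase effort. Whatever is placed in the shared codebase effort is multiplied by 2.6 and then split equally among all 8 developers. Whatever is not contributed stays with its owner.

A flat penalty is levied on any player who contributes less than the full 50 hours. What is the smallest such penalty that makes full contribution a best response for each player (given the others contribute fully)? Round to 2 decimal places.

Given the others contribute fully, the best deviation is to contribute 0 (any partial contribution still incurs the fine and gives up units whose private return 0.3250 is below 1).
Deviating from 50 to 0 saves 50 hours but forfeits the deviator's share of the drop in the shared codebase effort: 2.6/8 × 50 = 16.25.
So the deviation gain is 50 − 16.25 = 33.75, and the fine must be at least 33.75 hours to wipe it out.

33.75 hours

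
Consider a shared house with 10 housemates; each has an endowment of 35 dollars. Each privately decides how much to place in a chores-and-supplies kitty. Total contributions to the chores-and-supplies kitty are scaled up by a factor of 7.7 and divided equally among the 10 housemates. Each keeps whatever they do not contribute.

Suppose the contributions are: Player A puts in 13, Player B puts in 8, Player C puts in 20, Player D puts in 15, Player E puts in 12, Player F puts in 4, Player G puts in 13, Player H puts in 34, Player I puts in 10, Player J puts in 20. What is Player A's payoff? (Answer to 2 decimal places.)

Total contributed: 13 + 8 + 20 + 15 + 12 + 4 + 13 + 34 + 10 + 20 = 149.
Each receives 7.7 × 149 / 10 = 114.73 from the chores-and-supplies kitty.
Player A keeps 35 − 13 = 22, so Player A's payoff is 22 + 114.73 = 136.73.

136.73 dollars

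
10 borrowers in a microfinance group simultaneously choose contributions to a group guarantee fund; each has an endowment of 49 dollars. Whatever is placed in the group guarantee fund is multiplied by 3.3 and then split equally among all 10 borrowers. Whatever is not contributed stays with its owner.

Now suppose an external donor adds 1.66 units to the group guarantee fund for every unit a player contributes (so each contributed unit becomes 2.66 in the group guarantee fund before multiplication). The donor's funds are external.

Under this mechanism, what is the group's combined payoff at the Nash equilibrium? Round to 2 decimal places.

490.00 dollars

The effective private return is 3.3 × 2.66 / 10 = 0.8778, which is still under 1, so the mechanism doesn't change anyone's dominant strategy: zero contribution.
Everyone keeps their endowment and the group total is 10 × 49 = 490.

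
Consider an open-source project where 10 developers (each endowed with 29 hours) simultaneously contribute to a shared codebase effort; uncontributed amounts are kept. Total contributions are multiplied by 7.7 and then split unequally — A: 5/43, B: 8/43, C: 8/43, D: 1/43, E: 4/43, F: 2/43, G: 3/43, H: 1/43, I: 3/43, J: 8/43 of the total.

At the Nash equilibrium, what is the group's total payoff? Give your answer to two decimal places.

Player j's private return per contributed unit is 7.7 × (j's share). Contributing is weakly dominant for j when that share is at least 1/7.7 = 0.1299, and contributing 0 is dominant otherwise.
B, C and J clear that bar, contributing 29 each; the remaining 7 contribute 0. Total contributed: 87.
The shared codebase effort pays out 7.7 × 87 = 669.90 in total (split across the unequal shares, but the aggregate is all that matters for the group sum).
The 7 free-riders keep 29 each, adding 203. Group total = 203 + 669.90 = 872.90.

872.90 hours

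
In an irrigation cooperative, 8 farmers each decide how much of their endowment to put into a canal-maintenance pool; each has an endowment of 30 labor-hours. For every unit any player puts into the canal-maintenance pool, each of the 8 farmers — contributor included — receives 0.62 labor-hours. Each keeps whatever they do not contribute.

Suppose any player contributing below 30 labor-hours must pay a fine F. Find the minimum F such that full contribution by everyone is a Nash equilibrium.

Given the others contribute fully, the best deviation is to contribute 0 (any partial contribution still incurs the fine and gives up units whose private return 0.62 is below 1).
Deviating from 30 to 0 saves 30 labor-hours but forfeits the deviator's share of the drop in the canal-maintenance pool: 0.62 × 30 = 18.60.
So the deviation gain is 30 − 18.60 = 11.40, and the fine must be at least 11.40 labor-hours to wipe it out.

11.40 labor-hours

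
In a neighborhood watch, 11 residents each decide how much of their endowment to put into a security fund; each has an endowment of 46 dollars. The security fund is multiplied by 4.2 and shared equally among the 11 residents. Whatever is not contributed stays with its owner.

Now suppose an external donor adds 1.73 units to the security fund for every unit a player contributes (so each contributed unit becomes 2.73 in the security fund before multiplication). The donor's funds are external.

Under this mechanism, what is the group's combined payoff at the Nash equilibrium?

With the mechanism, a contributed unit returns 4.2 × 2.73 / 11 = 1.0424 per unit of net cost to the contributor — now above 1 — so contributing fully is weakly dominant for every player.
So the Nash equilibrium is full contribution by all 11; the group earns 4.2 × 2.73 × 506 = 5801.80.

5801.80 dollars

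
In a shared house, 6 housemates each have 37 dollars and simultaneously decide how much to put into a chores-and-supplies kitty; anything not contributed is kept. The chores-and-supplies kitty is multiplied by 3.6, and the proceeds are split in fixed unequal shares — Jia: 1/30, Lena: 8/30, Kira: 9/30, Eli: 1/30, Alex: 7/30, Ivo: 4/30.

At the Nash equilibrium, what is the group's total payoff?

318.20 dollars

Player j's private return per contributed unit is 3.6 × (j's share). Contributing is weakly dominant for j when that share is at least 1/3.6 = 0.2778, and contributing 0 is dominant otherwise.
Only Kira (9/30) clears that bar, contributing 37; the remaining 5 contribute 0. Total contributed: 37.
The chores-and-supplies kitty pays out 3.6 × 37 = 133.20 in total (split across the unequal shares, but the aggregate is all that matters for the group sum).
The 5 free-riders keep 37 each, adding 185. Group total = 185 + 133.20 = 318.20.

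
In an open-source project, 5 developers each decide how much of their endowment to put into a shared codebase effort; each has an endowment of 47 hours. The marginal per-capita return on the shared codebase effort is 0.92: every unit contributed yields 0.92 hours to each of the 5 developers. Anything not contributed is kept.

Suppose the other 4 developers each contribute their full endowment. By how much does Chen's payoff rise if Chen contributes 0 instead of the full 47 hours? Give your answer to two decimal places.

Switching from a contribution of 47 to 0 lets Chen keep an extra 47 hours, but lowers the shared codebase effort by 47, which costs Chen their own share of that drop: 0.92 × 47 = 43.24.
Net gain = 47 − 43.24 = 3.76. The private return per contributed unit (0.92) is below 1, so free-riding is indeed the best response regardless of what the others do.

3.76 hours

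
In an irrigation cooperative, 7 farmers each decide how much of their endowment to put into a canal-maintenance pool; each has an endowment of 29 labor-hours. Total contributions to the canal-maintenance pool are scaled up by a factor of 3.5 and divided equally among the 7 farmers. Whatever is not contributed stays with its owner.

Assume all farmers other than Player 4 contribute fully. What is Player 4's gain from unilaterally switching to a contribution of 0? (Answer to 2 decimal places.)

14.50 labor-hours

Switching from a contribution of 29 to 0 lets Player 4 keep an extra 29 labor-hours, but lowers the canal-maintenance pool by 29, which costs Player 4 their own share of that drop: 3.5/7 × 29 = 14.50.
Net gain = 29 − 14.50 = 14.50. The private return per contributed unit (0.5000) is below 1, so free-riding is indeed the best response regardless of what the others do.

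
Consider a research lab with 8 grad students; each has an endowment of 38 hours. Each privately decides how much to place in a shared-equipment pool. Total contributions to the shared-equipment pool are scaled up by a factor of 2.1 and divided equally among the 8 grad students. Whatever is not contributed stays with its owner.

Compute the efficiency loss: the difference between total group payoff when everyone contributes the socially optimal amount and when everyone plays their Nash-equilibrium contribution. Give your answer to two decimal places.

334.40 hours

Each contributed unit returns 2.1/8 = 0.2625 to its contributor — below 1 — so contributing 0 is dominant for every player. At the Nash equilibrium everyone keeps their 38, and the group total is 8 × 38 = 304.
Each contributed unit returns 2.100 to the group as a whole (0.2625 to each of 8 players), which exceeds 1, so the social optimum is full contribution: group total = 2.100 × 304 = 638.40.
Efficiency loss = 638.40 − 304 = 334.40.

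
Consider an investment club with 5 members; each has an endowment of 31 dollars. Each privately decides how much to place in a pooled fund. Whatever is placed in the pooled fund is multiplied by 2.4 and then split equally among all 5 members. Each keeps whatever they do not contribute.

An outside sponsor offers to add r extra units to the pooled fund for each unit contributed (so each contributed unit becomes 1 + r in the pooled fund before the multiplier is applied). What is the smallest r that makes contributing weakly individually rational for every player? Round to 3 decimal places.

1.083

With matching at rate r, one contributed unit becomes (1 + r) in the pooled fund and returns 2.4 × (1 + r) / 5 to the contributor.
Setting this equal to 1: 1 + r = 5/2.4 = 2.0833.
So the minimum matching rate is r = 2.0833 − 1 = 1.083.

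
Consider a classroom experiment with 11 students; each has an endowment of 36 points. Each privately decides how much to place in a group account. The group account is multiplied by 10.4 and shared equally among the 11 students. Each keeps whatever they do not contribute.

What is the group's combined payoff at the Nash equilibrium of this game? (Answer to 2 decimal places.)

Each contributed unit returns 10.4/11 = 0.9455 to its contributor — below 1 — so contributing 0 is dominant for every player. At the Nash equilibrium everyone keeps their 36, and the group total is 11 × 36 = 396.

396.00 points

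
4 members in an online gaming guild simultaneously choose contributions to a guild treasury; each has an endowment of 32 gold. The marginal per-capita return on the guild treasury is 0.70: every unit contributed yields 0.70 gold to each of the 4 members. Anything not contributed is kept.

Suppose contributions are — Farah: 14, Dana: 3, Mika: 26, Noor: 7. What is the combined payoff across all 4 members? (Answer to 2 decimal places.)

218.00 gold

Total contributed: 14 + 3 + 26 + 7 = 50; total kept: 4 × 32 − 50 = 78.
The guild treasury pays out 0.70 × 4 × 50 = 140.00 in aggregate.
Group total = 78 + 140.00 = 218.00.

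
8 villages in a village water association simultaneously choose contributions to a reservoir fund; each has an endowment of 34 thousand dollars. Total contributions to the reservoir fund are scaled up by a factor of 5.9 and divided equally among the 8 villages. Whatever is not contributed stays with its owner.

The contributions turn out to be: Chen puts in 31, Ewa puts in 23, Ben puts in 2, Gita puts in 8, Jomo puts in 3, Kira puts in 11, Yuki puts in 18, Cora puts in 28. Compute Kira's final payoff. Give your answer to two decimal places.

114.45 thousand dollars

Total contributed: 31 + 23 + 2 + 8 + 3 + 11 + 18 + 28 = 124.
Each receives 5.9 × 124 / 8 = 91.45 from the reservoir fund.
Kira keeps 34 − 11 = 23, so Kira's payoff is 23 + 91.45 = 114.45.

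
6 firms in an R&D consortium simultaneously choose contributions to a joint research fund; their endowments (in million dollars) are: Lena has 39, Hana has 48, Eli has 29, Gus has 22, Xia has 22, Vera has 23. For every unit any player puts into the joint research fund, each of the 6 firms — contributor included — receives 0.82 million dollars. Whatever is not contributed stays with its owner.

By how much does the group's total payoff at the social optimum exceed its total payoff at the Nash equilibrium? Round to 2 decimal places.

717.36 million dollars

The private return per contributed unit is 0.82 < 1 for everyone, so the Nash equilibrium is zero contribution and the group total is Σ E_j = 39 + 48 + 29 + 22 + 22 + 23 = 183.
Each contributed unit returns 4.920 to the group, so the social optimum is full contribution by everyone: group total = 4.920 × 183 = 900.36.
Efficiency loss = (4.920 − 1) × 183 = 717.36.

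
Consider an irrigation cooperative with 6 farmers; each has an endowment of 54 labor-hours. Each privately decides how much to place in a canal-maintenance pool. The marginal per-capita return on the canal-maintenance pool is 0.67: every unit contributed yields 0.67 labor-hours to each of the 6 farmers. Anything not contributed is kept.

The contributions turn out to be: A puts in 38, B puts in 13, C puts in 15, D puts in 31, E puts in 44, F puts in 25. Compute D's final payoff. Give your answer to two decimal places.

134.22 labor-hours

Total contributed: 38 + 13 + 15 + 31 + 44 + 25 = 166.
Each receives 0.67 × 166 = 111.22 from the canal-maintenance pool.
D keeps 54 − 31 = 23, so D's payoff is 23 + 111.22 = 134.22.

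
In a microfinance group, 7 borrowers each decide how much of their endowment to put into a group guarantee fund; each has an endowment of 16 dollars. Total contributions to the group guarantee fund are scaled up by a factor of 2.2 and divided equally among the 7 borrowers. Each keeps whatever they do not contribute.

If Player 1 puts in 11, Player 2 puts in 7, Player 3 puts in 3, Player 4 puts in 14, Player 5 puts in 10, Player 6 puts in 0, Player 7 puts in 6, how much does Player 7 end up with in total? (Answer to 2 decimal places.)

26.03 dollars

Total contributed: 11 + 7 + 3 + 14 + 10 + 0 + 6 = 51.
Each receives 2.2 × 51 / 7 = 16.03 from the group guarantee fund.
Player 7 keeps 16 − 6 = 10, so Player 7's payoff is 10 + 16.03 = 26.03.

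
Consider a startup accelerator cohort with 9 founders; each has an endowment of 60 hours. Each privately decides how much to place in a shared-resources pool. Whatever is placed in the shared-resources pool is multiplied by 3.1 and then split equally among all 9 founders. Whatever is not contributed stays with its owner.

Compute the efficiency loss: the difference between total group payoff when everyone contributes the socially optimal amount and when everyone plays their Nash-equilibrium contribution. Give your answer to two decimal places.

1134.00 hours

Each contributed unit returns 3.1/9 = 0.3444 to its contributor — below 1 — so contributing 0 is dominant for every player. At the Nash equilibrium everyone keeps their 60, and the group total is 9 × 60 = 540.
Each contributed unit returns 3.100 to the group as a whole (0.3444 to each of 9 players), which exceeds 1, so the social optimum is full contribution: group total = 3.100 × 540 = 1674.00.
Efficiency loss = 1674.00 − 540 = 1134.00.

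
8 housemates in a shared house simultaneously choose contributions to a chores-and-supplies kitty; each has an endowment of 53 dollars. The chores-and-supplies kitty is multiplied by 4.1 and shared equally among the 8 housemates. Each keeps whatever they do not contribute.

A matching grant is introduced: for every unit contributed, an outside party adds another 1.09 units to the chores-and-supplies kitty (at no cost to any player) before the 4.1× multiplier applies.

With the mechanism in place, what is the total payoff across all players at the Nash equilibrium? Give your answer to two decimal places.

3633.26 dollars

The effective private return per unit is now 4.1 × 2.09 / 8 = 1.0711 > 1, so every player's dominant strategy flips to full contribution.
At the Nash equilibrium everyone contributes 53. Group total payoff = 4.1 × 2.09 × 424 = 3633.26.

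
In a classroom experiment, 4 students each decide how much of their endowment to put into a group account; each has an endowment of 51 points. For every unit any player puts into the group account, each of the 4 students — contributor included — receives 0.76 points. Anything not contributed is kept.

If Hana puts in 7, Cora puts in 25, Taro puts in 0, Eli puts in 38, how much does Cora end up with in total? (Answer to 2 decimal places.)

79.20 points

Total contributed: 7 + 25 + 0 + 38 = 70.
Each receives 0.76 × 70 = 53.20 from the group account.
Cora keeps 51 − 25 = 26, so Cora's payoff is 26 + 53.20 = 79.20.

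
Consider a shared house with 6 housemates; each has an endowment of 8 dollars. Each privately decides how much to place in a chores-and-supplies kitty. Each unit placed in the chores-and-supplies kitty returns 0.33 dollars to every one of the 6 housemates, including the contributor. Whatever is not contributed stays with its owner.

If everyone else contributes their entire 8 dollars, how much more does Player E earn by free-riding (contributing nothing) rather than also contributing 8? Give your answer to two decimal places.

5.36 dollars

Switching from a contribution of 8 to 0 lets Player E keep an extra 8 dollars, but lowers the chores-and-supplies kitty by 8, which costs Player E their own share of that drop: 0.33 × 8 = 2.64.
Net gain = 8 − 2.64 = 5.36. The private return per contributed unit (0.33) is below 1, so free-riding is indeed the best response regardless of what the others do.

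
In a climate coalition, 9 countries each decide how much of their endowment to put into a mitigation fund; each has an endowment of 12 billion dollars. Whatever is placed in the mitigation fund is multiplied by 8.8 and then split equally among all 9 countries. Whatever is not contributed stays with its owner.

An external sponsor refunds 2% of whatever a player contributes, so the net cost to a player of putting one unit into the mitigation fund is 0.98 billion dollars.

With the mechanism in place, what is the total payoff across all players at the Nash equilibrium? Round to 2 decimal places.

108.00 billion dollars

The effective private return is (8.8/9) / 0.98 = 0.9977, which is still under 1, so the mechanism doesn't change anyone's dominant strategy: zero contribution.
At the Nash equilibrium no one contributes; group total payoff = 9 × 12 = 108.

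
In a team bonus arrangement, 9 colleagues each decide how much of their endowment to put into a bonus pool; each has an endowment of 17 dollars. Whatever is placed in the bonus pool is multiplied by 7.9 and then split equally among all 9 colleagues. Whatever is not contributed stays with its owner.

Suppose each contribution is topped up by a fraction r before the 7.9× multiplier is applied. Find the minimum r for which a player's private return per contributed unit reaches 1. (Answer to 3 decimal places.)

0.139

With matching at rate r, one contributed unit becomes (1 + r) in the bonus pool and returns 7.9 × (1 + r) / 9 to the contributor.
Setting this equal to 1: 1 + r = 9/7.9 = 1.1392.
So the minimum matching rate is r = 1.1392 − 1 = 0.139.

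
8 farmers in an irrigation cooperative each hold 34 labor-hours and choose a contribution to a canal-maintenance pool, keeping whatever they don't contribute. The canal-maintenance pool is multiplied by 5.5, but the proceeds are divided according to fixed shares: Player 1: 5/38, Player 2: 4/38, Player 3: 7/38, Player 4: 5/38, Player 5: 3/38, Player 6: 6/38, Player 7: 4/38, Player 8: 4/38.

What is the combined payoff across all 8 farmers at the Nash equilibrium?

425.00 labor-hours

Player j's private return per contributed unit is 5.5 × (j's share). Contributing is weakly dominant for j when that share is at least 1/5.5 = 0.1818, and contributing 0 is dominant otherwise.
Only Player 3 (7/38) clears that bar, contributing 34; the remaining 7 contribute 0. Total contributed: 34.
The canal-maintenance pool pays out 5.5 × 34 = 187.00 in total (split across the unequal shares, but the aggregate is all that matters for the group sum).
The 7 free-riders keep 34 each, adding 238. Group total = 238 + 187.00 = 425.00.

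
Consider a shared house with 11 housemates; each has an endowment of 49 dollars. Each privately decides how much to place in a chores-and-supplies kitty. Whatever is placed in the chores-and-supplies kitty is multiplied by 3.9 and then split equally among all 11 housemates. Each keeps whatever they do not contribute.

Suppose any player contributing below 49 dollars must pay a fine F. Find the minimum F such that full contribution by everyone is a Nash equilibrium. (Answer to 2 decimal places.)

Given the others contribute fully, the best deviation is to contribute 0 (any partial contribution still incurs the fine and gives up units whose private return 0.3545 is below 1).
Deviating from 49 to 0 saves 49 dollars but forfeits the deviator's share of the drop in the chores-and-supplies kitty: 3.9/11 × 49 = 17.37.
So the deviation gain is 49 − 17.37 = 31.63, and the fine must be at least 31.63 dollars to wipe it out.

31.63 dollars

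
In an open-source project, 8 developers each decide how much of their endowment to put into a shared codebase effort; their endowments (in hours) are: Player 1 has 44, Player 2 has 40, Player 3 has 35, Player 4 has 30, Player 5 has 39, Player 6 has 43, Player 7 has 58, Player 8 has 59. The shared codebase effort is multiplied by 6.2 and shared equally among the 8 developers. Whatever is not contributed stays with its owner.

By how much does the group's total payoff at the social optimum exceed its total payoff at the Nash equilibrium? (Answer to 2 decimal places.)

1809.60 hours

The private return per contributed unit is 6.2/8 = 0.7750 < 1 for every player regardless of endowment, so the Nash equilibrium is zero contribution and the group total is Σ E_j = 44 + 40 + 35 + 30 + 39 + 43 + 58 + 59 = 348.
Each contributed unit returns 6.200 to the group, so the social optimum is full contribution by everyone: group total = 6.200 × 348 = 2157.60.
Efficiency loss = (6.200 − 1) × 348 = 1809.60.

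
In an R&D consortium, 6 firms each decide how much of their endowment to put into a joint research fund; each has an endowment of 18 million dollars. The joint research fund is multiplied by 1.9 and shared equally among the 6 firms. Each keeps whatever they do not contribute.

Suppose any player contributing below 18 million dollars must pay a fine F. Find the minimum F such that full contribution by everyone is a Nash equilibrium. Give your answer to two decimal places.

Given the others contribute fully, the best deviation is to contribute 0 (any partial contribution still incurs the fine and gives up units whose private return 0.3167 is below 1).
Deviating from 18 to 0 saves 18 million dollars but forfeits the deviator's share of the drop in the joint research fund: 1.9/6 × 18 = 5.70.
So the deviation gain is 18 − 5.70 = 12.30, and the fine must be at least 12.30 million dollars to wipe it out.

12.30 million dollars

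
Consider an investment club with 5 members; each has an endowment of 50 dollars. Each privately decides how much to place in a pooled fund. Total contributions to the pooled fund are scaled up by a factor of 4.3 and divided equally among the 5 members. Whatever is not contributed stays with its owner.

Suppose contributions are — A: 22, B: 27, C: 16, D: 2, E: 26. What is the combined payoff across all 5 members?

556.90 dollars

Total contributed: 22 + 27 + 16 + 2 + 26 = 93; total kept: 5 × 50 − 93 = 157.
The pooled fund pays out 4.3 × 93 = 399.90 in aggregate.
Group total = 157 + 399.90 = 556.90.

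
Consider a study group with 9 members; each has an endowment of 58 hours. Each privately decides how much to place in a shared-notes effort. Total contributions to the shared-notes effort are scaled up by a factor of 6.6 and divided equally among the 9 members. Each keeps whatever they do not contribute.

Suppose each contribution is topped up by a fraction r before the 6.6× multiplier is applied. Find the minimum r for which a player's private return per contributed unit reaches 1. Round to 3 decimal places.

0.364

With matching at rate r, one contributed unit becomes (1 + r) in the shared-notes effort and returns 6.6 × (1 + r) / 9 to the contributor.
Setting this equal to 1: 1 + r = 9/6.6 = 1.3636.
So the minimum matching rate is r = 1.3636 − 1 = 0.364.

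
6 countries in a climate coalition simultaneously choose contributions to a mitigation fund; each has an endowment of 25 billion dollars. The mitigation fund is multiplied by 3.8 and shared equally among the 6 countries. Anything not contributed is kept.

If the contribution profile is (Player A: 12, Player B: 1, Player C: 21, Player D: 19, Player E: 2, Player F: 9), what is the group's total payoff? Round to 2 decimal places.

Total contributed: 12 + 1 + 21 + 19 + 2 + 9 = 64; total kept: 6 × 25 − 64 = 86.
The mitigation fund pays out 3.8 × 64 = 243.20 in aggregate.
Group total = 86 + 243.20 = 329.20.

329.20 billion dollars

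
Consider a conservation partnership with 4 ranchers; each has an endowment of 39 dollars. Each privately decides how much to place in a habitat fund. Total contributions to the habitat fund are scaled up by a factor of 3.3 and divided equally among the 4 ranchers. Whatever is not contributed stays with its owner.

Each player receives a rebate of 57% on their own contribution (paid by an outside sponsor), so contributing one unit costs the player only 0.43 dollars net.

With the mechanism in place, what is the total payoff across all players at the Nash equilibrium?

603.72 dollars

With the mechanism, a contributed unit returns (3.3/4) / 0.43 = 1.9186 per unit of net cost to the contributor — now above 1 — so contributing fully is weakly dominant for every player.
At the Nash equilibrium everyone contributes 39. Group total payoff = 4 × (39 × 0.57 + 3.3 × 39) = 603.72.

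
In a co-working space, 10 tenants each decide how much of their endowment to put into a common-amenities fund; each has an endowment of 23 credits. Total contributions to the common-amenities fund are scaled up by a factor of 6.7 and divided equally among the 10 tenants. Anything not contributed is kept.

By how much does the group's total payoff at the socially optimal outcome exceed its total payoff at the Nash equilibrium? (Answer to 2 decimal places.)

Each contributed unit returns 6.7/10 = 0.6700 to its contributor — below 1 — so contributing 0 is dominant for every player. At the Nash equilibrium everyone keeps their 23, and the group total is 10 × 23 = 230.
Each contributed unit returns 6.700 to the group as a whole (0.6700 to each of 10 players), which exceeds 1, so the social optimum is full contribution: group total = 6.700 × 230 = 1541.00.
Efficiency loss = 1541.00 − 230 = 1311.00.

1311.00 credits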